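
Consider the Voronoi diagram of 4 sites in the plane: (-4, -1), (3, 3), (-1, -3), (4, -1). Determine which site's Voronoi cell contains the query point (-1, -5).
Nearest site = (-1, -3)

The Voronoi cell of site s contains exactly those query points closer to s than to any other site. Compute squared distances from q = (-1, -5) to each site:
  (-1 − -1)² + (-3 − -5)² = 4
  (-4 − -1)² + (-1 − -5)² = 25
  (4 − -1)² + (-1 − -5)² = 41
  (3 − -1)² + (3 − -5)² = 80
Minimum is attained by (-1, -3), so q lies in its Voronoi cell.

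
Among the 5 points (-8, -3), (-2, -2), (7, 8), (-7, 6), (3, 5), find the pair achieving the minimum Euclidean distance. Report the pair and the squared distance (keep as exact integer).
Pair = ((7, 8), (3, 5)); squared distance = 25

Compute all C(5, 2) = 10 pairwise squared distances (x_i − x_j)² + (y_i − y_j)². The minimum is 25, attained by the pair ((7, 8), (3, 5)).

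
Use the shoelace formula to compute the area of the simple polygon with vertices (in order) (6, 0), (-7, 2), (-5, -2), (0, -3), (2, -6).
Area = 93/2

Shoelace formula: Area = (1/2) |Σ_i (x_i · y_{i+1} − x_{i+1} · y_i)| (indices mod n). Compute each cross term:
  (6)(2) − (-7)(0) = 12
  (-7)(-2) − (-5)(2) = 24
  (-5)(-3) − (0)(-2) = 15
  (0)(-6) − (2)(-3) = 6
  (2)(0) − (6)(-6) = 36
Sum = 93, so (signed) Area = 93/2 = 93/2, |Area| = 93/2.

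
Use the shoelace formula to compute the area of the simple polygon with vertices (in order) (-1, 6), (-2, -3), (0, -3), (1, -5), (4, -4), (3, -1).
Area = 65/2

Shoelace formula: Area = (1/2) |Σ_i (x_i · y_{i+1} − x_{i+1} · y_i)| (indices mod n). Compute each cross term:
  (-1)(-3) − (-2)(6) = 15
  (-2)(-3) − (0)(-3) = 6
  (0)(-5) − (1)(-3) = 3
  (1)(-4) − (4)(-5) = 16
  (4)(-1) − (3)(-4) = 8
  (3)(6) − (-1)(-1) = 17
Sum = 65, so (signed) Area = 65/2 = 65/2, |Area| = 65/2.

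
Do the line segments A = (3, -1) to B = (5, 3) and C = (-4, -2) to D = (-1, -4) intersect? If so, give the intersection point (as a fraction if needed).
No (intersection of containing lines falls outside at least one segment)

Parametrize and solve: t = -17/16, s = 13/8. At least one of these is outside [0, 1], so the segments do not intersect.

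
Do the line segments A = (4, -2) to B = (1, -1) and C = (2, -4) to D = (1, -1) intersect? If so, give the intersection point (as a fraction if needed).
Yes; intersection at (1, -1) (t = 1 on AB, s = 1 on CD)

Parametrize AB as A + t(B − A) = (4 + -3 t, -2 + 1 t) and CD as C + s(D − C) = (2 + -1 s, -4 + 3 s). Solve the linear system for (t, s). Determinant = 8 ≠ 0, so a unique intersection of the containing lines exists. Solution: t = 1, s = 1 — both in [0, 1], so the segments cross. Intersection point: (1, -1).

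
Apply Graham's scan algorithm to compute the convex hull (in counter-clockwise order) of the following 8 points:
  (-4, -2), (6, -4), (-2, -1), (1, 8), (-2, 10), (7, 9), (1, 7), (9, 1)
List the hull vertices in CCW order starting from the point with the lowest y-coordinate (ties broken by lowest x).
Hull (CCW) = [(6, -4), (9, 1), (7, 9), (-2, 10), (-4, -2)]

Graham scan procedure:
  1. Find the pivot p₀ = point with lowest y (tie → lowest x): (6, -4).
  2. Sort the remaining points by polar angle around p₀.
  3. Walk through sorted points, maintaining a stack; pop the top while the last three entries make a non-left turn (cross product ≤ 0).
  4. Final stack is the convex hull in CCW order: (6, -4), (9, 1), (7, 9), (-2, 10), (-4, -2).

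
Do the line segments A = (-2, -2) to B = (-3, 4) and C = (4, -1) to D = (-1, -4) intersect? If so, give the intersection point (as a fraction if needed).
No (intersection of containing lines falls outside at least one segment)

Parametrize and solve: t = -13/33, s = 37/33. At least one of these is outside [0, 1], so the segments do not intersect.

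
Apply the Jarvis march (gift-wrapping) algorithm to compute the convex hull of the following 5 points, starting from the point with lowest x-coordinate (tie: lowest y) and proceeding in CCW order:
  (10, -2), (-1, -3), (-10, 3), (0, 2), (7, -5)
Hull (CCW) = [(-10, 3), (-1, -3), (7, -5), (10, -2), (0, 2)]

Jarvis march: at each step, from the current hull vertex p, select the next vertex q as the point such that every other point lies strictly to the left of (or on) the directed line p → q. (Equivalently: for every other point r, the cross product (q − p) × (r − p) ≥ 0.)
Starting point (lowest x, tie lowest y): (-10, 3). Wrap until returning to start. Resulting hull: (-10, 3), (-1, -3), (7, -5), (10, -2), (0, 2).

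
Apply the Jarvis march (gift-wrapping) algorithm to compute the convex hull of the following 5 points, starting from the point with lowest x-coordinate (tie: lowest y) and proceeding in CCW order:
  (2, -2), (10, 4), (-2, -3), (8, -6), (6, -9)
Hull (CCW) = [(-2, -3), (6, -9), (8, -6), (10, 4)]

Jarvis march: at each step, from the current hull vertex p, select the next vertex q as the point such that every other point lies strictly to the left of (or on) the directed line p → q. (Equivalently: for every other point r, the cross product (q − p) × (r − p) ≥ 0.)
Starting point (lowest x, tie lowest y): (-2, -3). Wrap until returning to start. Resulting hull: (-2, -3), (6, -9), (8, -6), (10, 4).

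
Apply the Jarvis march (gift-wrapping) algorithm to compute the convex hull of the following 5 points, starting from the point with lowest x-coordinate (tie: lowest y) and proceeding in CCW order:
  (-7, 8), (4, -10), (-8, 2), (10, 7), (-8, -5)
Hull (CCW) = [(-8, -5), (4, -10), (10, 7), (-7, 8), (-8, 2)]

Jarvis march: at each step, from the current hull vertex p, select the next vertex q as the point such that every other point lies strictly to the left of (or on) the directed line p → q. (Equivalently: for every other point r, the cross product (q − p) × (r − p) ≥ 0.)
Starting point (lowest x, tie lowest y): (-8, -5). Wrap until returning to start. Resulting hull: (-8, -5), (4, -10), (10, 7), (-7, 8), (-8, 2).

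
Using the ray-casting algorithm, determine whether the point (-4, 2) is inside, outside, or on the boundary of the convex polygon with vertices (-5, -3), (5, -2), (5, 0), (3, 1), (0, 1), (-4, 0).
The point (-4, 2) lies strictly outside the polygon

Cast a horizontal ray to the right from the query point and count how many polygon edges it crosses (each edge strictly once or zero times, handled with the usual half-open convention). 
Parity of crossings → even ⇒ outside.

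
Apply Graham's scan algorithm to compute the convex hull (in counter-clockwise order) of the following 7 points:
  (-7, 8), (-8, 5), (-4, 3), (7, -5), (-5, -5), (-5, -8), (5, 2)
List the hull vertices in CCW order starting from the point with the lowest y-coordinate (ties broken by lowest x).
Hull (CCW) = [(-5, -8), (7, -5), (5, 2), (-7, 8), (-8, 5)]

Graham scan procedure:
  1. Find the pivot p₀ = point with lowest y (tie → lowest x): (-5, -8).
  2. Sort the remaining points by polar angle around p₀.
  3. Walk through sorted points, maintaining a stack; pop the top while the last three entries make a non-left turn (cross product ≤ 0).
  4. Final stack is the convex hull in CCW order: (-5, -8), (7, -5), (5, 2), (-7, 8), (-8, 5).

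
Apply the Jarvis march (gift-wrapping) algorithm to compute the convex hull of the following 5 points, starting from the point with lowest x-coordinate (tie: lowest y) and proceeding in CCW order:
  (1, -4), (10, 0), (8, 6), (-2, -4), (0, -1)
Hull (CCW) = [(-2, -4), (1, -4), (10, 0), (8, 6), (0, -1)]

Jarvis march: at each step, from the current hull vertex p, select the next vertex q as the point such that every other point lies strictly to the left of (or on) the directed line p → q. (Equivalently: for every other point r, the cross product (q − p) × (r − p) ≥ 0.)
Starting point (lowest x, tie lowest y): (-2, -4). Wrap until returning to start. Resulting hull: (-2, -4), (1, -4), (10, 0), (8, 6), (0, -1).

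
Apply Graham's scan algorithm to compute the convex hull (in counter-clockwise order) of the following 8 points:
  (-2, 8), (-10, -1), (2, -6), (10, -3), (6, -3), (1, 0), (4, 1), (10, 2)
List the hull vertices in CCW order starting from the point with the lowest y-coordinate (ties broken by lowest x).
Hull (CCW) = [(2, -6), (10, -3), (10, 2), (-2, 8), (-10, -1)]

Graham scan procedure:
  1. Find the pivot p₀ = point with lowest y (tie → lowest x): (2, -6).
  2. Sort the remaining points by polar angle around p₀.
  3. Walk through sorted points, maintaining a stack; pop the top while the last three entries make a non-left turn (cross product ≤ 0).
  4. Final stack is the convex hull in CCW order: (2, -6), (10, -3), (10, 2), (-2, 8), (-10, -1).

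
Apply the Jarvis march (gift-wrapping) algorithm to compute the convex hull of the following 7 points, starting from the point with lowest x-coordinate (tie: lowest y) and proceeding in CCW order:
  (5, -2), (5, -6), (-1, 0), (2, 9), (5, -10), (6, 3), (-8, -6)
Hull (CCW) = [(-8, -6), (5, -10), (6, 3), (2, 9)]

Jarvis march: at each step, from the current hull vertex p, select the next vertex q as the point such that every other point lies strictly to the left of (or on) the directed line p → q. (Equivalently: for every other point r, the cross product (q − p) × (r − p) ≥ 0.)
Starting point (lowest x, tie lowest y): (-8, -6). Wrap until returning to start. Resulting hull: (-8, -6), (5, -10), (6, 3), (2, 9).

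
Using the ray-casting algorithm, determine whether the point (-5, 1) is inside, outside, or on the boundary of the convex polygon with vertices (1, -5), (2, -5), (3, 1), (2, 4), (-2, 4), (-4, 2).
The point (-5, 1) lies strictly outside the polygon

Cast a horizontal ray to the right from the query point and count how many polygon edges it crosses (each edge strictly once or zero times, handled with the usual half-open convention). 
Parity of crossings → even ⇒ outside.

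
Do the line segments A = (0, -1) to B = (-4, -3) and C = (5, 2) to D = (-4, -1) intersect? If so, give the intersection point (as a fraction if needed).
No (intersection of containing lines falls outside at least one segment)

Parametrize and solve: t = -2, s = -1/3. At least one of these is outside [0, 1], so the segments do not intersect.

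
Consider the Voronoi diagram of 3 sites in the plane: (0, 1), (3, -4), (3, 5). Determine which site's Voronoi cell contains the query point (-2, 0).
Nearest site = (0, 1)

The Voronoi cell of site s contains exactly those query points closer to s than to any other site. Compute squared distances from q = (-2, 0) to each site:
  (0 − -2)² + (1 − 0)² = 5
  (3 − -2)² + (-4 − 0)² = 41
  (3 − -2)² + (5 − 0)² = 50
Minimum is attained by (0, 1), so q lies in its Voronoi cell.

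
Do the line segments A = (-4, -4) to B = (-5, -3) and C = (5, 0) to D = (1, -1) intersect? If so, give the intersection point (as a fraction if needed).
No (intersection of containing lines falls outside at least one segment)

Parametrize and solve: t = 7/5, s = 13/5. At least one of these is outside [0, 1], so the segments do not intersect.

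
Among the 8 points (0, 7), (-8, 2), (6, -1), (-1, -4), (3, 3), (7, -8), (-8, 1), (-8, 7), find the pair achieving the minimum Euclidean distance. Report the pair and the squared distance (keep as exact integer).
Pair = ((-8, 2), (-8, 1)); squared distance = 1

Compute all C(8, 2) = 28 pairwise squared distances (x_i − x_j)² + (y_i − y_j)². The minimum is 1, attained by the pair ((-8, 2), (-8, 1)).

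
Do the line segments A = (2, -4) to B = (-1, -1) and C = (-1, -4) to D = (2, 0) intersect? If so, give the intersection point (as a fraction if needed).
Yes; intersection at (2/7, -16/7) (t = 4/7 on AB, s = 3/7 on CD)

Parametrize AB as A + t(B − A) = (2 + -3 t, -4 + 3 t) and CD as C + s(D − C) = (-1 + 3 s, -4 + 4 s). Solve the linear system for (t, s). Determinant = 21 ≠ 0, so a unique intersection of the containing lines exists. Solution: t = 4/7, s = 3/7 — both in [0, 1], so the segments cross. Intersection point: (2/7, -16/7).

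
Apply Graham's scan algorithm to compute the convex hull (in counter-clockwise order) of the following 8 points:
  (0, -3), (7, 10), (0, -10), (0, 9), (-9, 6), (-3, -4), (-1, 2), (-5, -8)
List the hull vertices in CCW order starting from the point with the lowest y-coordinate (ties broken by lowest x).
Hull (CCW) = [(0, -10), (7, 10), (0, 9), (-9, 6), (-5, -8)]

Graham scan procedure:
  1. Find the pivot p₀ = point with lowest y (tie → lowest x): (0, -10).
  2. Sort the remaining points by polar angle around p₀.
  3. Walk through sorted points, maintaining a stack; pop the top while the last three entries make a non-left turn (cross product ≤ 0).
  4. Final stack is the convex hull in CCW order: (0, -10), (7, 10), (0, 9), (-9, 6), (-5, -8).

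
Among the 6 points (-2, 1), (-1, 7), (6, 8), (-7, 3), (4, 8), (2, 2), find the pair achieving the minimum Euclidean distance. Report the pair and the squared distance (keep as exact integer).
Pair = ((6, 8), (4, 8)); squared distance = 4

Compute all C(6, 2) = 15 pairwise squared distances (x_i − x_j)² + (y_i − y_j)². The minimum is 4, attained by the pair ((6, 8), (4, 8)).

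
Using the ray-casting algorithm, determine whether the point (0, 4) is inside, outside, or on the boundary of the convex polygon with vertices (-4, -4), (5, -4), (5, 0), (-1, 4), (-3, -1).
The point (0, 4) lies strictly outside the polygon

Cast a horizontal ray to the right from the query point and count how many polygon edges it crosses (each edge strictly once or zero times, handled with the usual half-open convention). 
Parity of crossings → even ⇒ outside.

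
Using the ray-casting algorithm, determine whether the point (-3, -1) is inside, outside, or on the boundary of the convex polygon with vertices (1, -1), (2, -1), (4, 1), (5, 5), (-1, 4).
The point (-3, -1) lies strictly outside the polygon

Cast a horizontal ray to the right from the query point and count how many polygon edges it crosses (each edge strictly once or zero times, handled with the usual half-open convention). 
Parity of crossings → even ⇒ outside.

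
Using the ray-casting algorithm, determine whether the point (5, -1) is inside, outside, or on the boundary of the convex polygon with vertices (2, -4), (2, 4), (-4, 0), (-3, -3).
The point (5, -1) lies strictly outside the polygon

Cast a horizontal ray to the right from the query point and count how many polygon edges it crosses (each edge strictly once or zero times, handled with the usual half-open convention). 
Parity of crossings → even ⇒ outside.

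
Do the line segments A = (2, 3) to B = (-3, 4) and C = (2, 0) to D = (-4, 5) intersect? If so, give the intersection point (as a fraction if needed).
Yes; intersection at (-52/19, 75/19) (t = 18/19 on AB, s = 15/19 on CD)

Parametrize AB as A + t(B − A) = (2 + -5 t, 3 + 1 t) and CD as C + s(D − C) = (2 + -6 s, 0 + 5 s). Solve the linear system for (t, s). Determinant = 19 ≠ 0, so a unique intersection of the containing lines exists. Solution: t = 18/19, s = 15/19 — both in [0, 1], so the segments cross. Intersection point: (-52/19, 75/19).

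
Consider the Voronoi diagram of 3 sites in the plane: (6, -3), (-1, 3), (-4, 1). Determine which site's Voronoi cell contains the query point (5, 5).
Nearest site = (-1, 3)

The Voronoi cell of site s contains exactly those query points closer to s than to any other site. Compute squared distances from q = (5, 5) to each site:
  (-1 − 5)² + (3 − 5)² = 40
  (6 − 5)² + (-3 − 5)² = 65
  (-4 − 5)² + (1 − 5)² = 97
Minimum is attained by (-1, 3), so q lies in its Voronoi cell.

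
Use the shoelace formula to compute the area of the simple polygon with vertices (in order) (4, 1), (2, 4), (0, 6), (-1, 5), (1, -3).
Area = 43/2

Shoelace formula: Area = (1/2) |Σ_i (x_i · y_{i+1} − x_{i+1} · y_i)| (indices mod n). Compute each cross term:
  (4)(4) − (2)(1) = 14
  (2)(6) − (0)(4) = 12
  (0)(5) − (-1)(6) = 6
  (-1)(-3) − (1)(5) = -2
  (1)(1) − (4)(-3) = 13
Sum = 43, so (signed) Area = 43/2 = 43/2, |Area| = 43/2.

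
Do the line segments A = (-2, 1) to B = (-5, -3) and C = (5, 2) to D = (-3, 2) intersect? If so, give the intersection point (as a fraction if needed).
No (intersection of containing lines falls outside at least one segment)

Parametrize and solve: t = -1/4, s = 25/32. At least one of these is outside [0, 1], so the segments do not intersect.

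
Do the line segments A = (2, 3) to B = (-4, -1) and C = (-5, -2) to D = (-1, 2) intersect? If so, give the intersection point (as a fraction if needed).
Yes; intersection at (-4, -1) (t = 1 on AB, s = 1/4 on CD)

Parametrize AB as A + t(B − A) = (2 + -6 t, 3 + -4 t) and CD as C + s(D − C) = (-5 + 4 s, -2 + 4 s). Solve the linear system for (t, s). Determinant = 8 ≠ 0, so a unique intersection of the containing lines exists. Solution: t = 1, s = 1/4 — both in [0, 1], so the segments cross. Intersection point: (-4, -1).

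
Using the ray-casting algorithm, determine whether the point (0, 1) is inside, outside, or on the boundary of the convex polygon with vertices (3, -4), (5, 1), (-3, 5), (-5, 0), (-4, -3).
The point (0, 1) lies strictly inside the polygon

Cast a horizontal ray to the right from the query point and count how many polygon edges it crosses (each edge strictly once or zero times, handled with the usual half-open convention). 
Parity of crossings → odd ⇒ inside.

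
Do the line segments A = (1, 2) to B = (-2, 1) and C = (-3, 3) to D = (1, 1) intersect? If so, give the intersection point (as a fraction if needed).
Yes; intersection at (-1/5, 8/5) (t = 2/5 on AB, s = 7/10 on CD)

Parametrize AB as A + t(B − A) = (1 + -3 t, 2 + -1 t) and CD as C + s(D − C) = (-3 + 4 s, 3 + -2 s). Solve the linear system for (t, s). Determinant = -10 ≠ 0, so a unique intersection of the containing lines exists. Solution: t = 2/5, s = 7/10 — both in [0, 1], so the segments cross. Intersection point: (-1/5, 8/5).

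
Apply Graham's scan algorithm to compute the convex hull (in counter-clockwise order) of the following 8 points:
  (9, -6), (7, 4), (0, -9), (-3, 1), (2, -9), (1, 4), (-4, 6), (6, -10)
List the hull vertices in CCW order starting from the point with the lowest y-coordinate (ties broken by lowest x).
Hull (CCW) = [(6, -10), (9, -6), (7, 4), (-4, 6), (-3, 1), (0, -9)]

Graham scan procedure:
  1. Find the pivot p₀ = point with lowest y (tie → lowest x): (6, -10).
  2. Sort the remaining points by polar angle around p₀.
  3. Walk through sorted points, maintaining a stack; pop the top while the last three entries make a non-left turn (cross product ≤ 0).
  4. Final stack is the convex hull in CCW order: (6, -10), (9, -6), (7, 4), (-4, 6), (-3, 1), (0, -9).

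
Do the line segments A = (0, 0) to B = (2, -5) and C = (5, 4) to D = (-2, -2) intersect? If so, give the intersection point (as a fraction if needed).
Yes; intersection at (4/47, -10/47) (t = 2/47 on AB, s = 33/47 on CD)

Parametrize AB as A + t(B − A) = (0 + 2 t, 0 + -5 t) and CD as C + s(D − C) = (5 + -7 s, 4 + -6 s). Solve the linear system for (t, s). Determinant = 47 ≠ 0, so a unique intersection of the containing lines exists. Solution: t = 2/47, s = 33/47 — both in [0, 1], so the segments cross. Intersection point: (4/47, -10/47).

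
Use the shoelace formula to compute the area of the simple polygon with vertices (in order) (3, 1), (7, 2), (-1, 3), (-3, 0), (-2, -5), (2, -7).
Area = 93/2

Shoelace formula: Area = (1/2) |Σ_i (x_i · y_{i+1} − x_{i+1} · y_i)| (indices mod n). Compute each cross term:
  (3)(2) − (7)(1) = -1
  (7)(3) − (-1)(2) = 23
  (-1)(0) − (-3)(3) = 9
  (-3)(-5) − (-2)(0) = 15
  (-2)(-7) − (2)(-5) = 24
  (2)(1) − (3)(-7) = 23
Sum = 93, so (signed) Area = 93/2 = 93/2, |Area| = 93/2.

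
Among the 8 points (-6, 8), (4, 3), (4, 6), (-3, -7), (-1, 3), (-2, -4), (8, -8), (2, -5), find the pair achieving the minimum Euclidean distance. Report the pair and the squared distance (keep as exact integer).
Pair = ((4, 3), (4, 6)); squared distance = 9

Compute all C(8, 2) = 28 pairwise squared distances (x_i − x_j)² + (y_i − y_j)². The minimum is 9, attained by the pair ((4, 3), (4, 6)).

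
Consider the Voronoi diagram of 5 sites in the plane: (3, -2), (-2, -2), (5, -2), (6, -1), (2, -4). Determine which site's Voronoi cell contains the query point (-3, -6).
Nearest site = (-2, -2)

The Voronoi cell of site s contains exactly those query points closer to s than to any other site. Compute squared distances from q = (-3, -6) to each site:
  (-2 − -3)² + (-2 − -6)² = 17
  (2 − -3)² + (-4 − -6)² = 29
  (3 − -3)² + (-2 − -6)² = 52
  (5 − -3)² + (-2 − -6)² = 80
  (6 − -3)² + (-1 − -6)² = 106
Minimum is attained by (-2, -2), so q lies in its Voronoi cell.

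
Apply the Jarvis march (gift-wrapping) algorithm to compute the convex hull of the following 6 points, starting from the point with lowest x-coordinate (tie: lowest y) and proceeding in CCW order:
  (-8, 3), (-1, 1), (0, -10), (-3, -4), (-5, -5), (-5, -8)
Hull (CCW) = [(-8, 3), (-5, -8), (0, -10), (-1, 1)]

Jarvis march: at each step, from the current hull vertex p, select the next vertex q as the point such that every other point lies strictly to the left of (or on) the directed line p → q. (Equivalently: for every other point r, the cross product (q − p) × (r − p) ≥ 0.)
Starting point (lowest x, tie lowest y): (-8, 3). Wrap until returning to start. Resulting hull: (-8, 3), (-5, -8), (0, -10), (-1, 1).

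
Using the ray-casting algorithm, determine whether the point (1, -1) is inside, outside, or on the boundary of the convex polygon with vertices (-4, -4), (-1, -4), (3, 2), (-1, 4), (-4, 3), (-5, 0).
The point (1, -1) lies on the polygon boundary

Boundary check: the query satisfies the collinearity and bounding-box conditions for some polygon edge, so it lies exactly on the boundary.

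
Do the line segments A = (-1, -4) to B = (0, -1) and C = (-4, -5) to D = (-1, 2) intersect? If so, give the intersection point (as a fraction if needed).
No (intersection of containing lines falls outside at least one segment)

Parametrize and solve: t = 9, s = 4. At least one of these is outside [0, 1], so the segments do not intersect.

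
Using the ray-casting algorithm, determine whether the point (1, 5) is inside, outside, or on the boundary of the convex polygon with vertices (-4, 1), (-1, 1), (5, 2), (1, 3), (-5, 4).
The point (1, 5) lies strictly outside the polygon

Cast a horizontal ray to the right from the query point and count how many polygon edges it crosses (each edge strictly once or zero times, handled with the usual half-open convention). 
Parity of crossings → even ⇒ outside.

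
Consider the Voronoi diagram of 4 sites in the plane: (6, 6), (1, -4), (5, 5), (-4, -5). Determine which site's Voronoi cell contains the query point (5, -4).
Nearest site = (1, -4)

The Voronoi cell of site s contains exactly those query points closer to s than to any other site. Compute squared distances from q = (5, -4) to each site:
  (1 − 5)² + (-4 − -4)² = 16
  (5 − 5)² + (5 − -4)² = 81
  (-4 − 5)² + (-5 − -4)² = 82
  (6 − 5)² + (6 − -4)² = 101
Minimum is attained by (1, -4), so q lies in its Voronoi cell.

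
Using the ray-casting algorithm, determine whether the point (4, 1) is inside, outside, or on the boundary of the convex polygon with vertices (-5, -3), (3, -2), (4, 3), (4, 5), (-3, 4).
The point (4, 1) lies strictly outside the polygon

Cast a horizontal ray to the right from the query point and count how many polygon edges it crosses (each edge strictly once or zero times, handled with the usual half-open convention). 
Parity of crossings → even ⇒ outside.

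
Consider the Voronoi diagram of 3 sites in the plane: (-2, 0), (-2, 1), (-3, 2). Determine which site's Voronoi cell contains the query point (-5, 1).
Nearest site = (-3, 2)

The Voronoi cell of site s contains exactly those query points closer to s than to any other site. Compute squared distances from q = (-5, 1) to each site:
  (-3 − -5)² + (2 − 1)² = 5
  (-2 − -5)² + (1 − 1)² = 9
  (-2 − -5)² + (0 − 1)² = 10
Minimum is attained by (-3, 2), so q lies in its Voronoi cell.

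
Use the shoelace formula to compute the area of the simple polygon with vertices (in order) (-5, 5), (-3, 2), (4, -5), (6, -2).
Area = 27

Shoelace formula: Area = (1/2) |Σ_i (x_i · y_{i+1} − x_{i+1} · y_i)| (indices mod n). Compute each cross term:
  (-5)(2) − (-3)(5) = 5
  (-3)(-5) − (4)(2) = 7
  (4)(-2) − (6)(-5) = 22
  (6)(5) − (-5)(-2) = 20
Sum = 54, so (signed) Area = 54/2 = 27, |Area| = 27.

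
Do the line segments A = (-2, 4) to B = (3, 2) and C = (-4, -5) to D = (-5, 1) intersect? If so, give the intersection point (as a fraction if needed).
No (intersection of containing lines falls outside at least one segment)

Parametrize and solve: t = -3/4, s = 7/4. At least one of these is outside [0, 1], so the segments do not intersect.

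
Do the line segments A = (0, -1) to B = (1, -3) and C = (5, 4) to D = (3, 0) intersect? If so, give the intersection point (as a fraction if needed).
No (intersection of containing lines falls outside at least one segment)

Parametrize and solve: t = 5/4, s = 15/8. At least one of these is outside [0, 1], so the segments do not intersect.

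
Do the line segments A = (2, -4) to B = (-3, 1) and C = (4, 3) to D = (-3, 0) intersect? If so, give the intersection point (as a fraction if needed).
Yes; intersection at (-23/10, 3/10) (t = 43/50 on AB, s = 9/10 on CD)

Parametrize AB as A + t(B − A) = (2 + -5 t, -4 + 5 t) and CD as C + s(D − C) = (4 + -7 s, 3 + -3 s). Solve the linear system for (t, s). Determinant = -50 ≠ 0, so a unique intersection of the containing lines exists. Solution: t = 43/50, s = 9/10 — both in [0, 1], so the segments cross. Intersection point: (-23/10, 3/10).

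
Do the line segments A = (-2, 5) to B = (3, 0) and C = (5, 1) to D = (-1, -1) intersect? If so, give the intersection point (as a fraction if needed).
Yes; intersection at (11/4, 1/4) (t = 19/20 on AB, s = 3/8 on CD)

Parametrize AB as A + t(B − A) = (-2 + 5 t, 5 + -5 t) and CD as C + s(D − C) = (5 + -6 s, 1 + -2 s). Solve the linear system for (t, s). Determinant = 40 ≠ 0, so a unique intersection of the containing lines exists. Solution: t = 19/20, s = 3/8 — both in [0, 1], so the segments cross. Intersection point: (11/4, 1/4).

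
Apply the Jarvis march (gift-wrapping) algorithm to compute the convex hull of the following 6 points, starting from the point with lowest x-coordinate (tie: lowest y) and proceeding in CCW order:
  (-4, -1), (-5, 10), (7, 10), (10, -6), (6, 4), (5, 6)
Hull (CCW) = [(-5, 10), (-4, -1), (10, -6), (7, 10)]

Jarvis march: at each step, from the current hull vertex p, select the next vertex q as the point such that every other point lies strictly to the left of (or on) the directed line p → q. (Equivalently: for every other point r, the cross product (q − p) × (r − p) ≥ 0.)
Starting point (lowest x, tie lowest y): (-5, 10). Wrap until returning to start. Resulting hull: (-5, 10), (-4, -1), (10, -6), (7, 10).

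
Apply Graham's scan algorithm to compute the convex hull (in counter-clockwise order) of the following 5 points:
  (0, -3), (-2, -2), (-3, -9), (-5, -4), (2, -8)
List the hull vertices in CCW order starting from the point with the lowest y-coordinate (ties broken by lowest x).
Hull (CCW) = [(-3, -9), (2, -8), (0, -3), (-2, -2), (-5, -4)]

Graham scan procedure:
  1. Find the pivot p₀ = point with lowest y (tie → lowest x): (-3, -9).
  2. Sort the remaining points by polar angle around p₀.
  3. Walk through sorted points, maintaining a stack; pop the top while the last three entries make a non-left turn (cross product ≤ 0).
  4. Final stack is the convex hull in CCW order: (-3, -9), (2, -8), (0, -3), (-2, -2), (-5, -4).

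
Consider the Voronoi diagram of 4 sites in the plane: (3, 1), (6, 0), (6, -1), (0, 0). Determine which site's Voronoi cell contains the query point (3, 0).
Nearest site = (3, 1)

The Voronoi cell of site s contains exactly those query points closer to s than to any other site. Compute squared distances from q = (3, 0) to each site:
  (3 − 3)² + (1 − 0)² = 1
  (0 − 3)² + (0 − 0)² = 9
  (6 − 3)² + (0 − 0)² = 9
  (6 − 3)² + (-1 − 0)² = 10
Minimum is attained by (3, 1), so q lies in its Voronoi cell.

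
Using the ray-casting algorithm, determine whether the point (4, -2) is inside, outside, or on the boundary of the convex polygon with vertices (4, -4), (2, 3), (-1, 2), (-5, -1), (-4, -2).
The point (4, -2) lies strictly outside the polygon

Cast a horizontal ray to the right from the query point and count how many polygon edges it crosses (each edge strictly once or zero times, handled with the usual half-open convention). 
Parity of crossings → even ⇒ outside.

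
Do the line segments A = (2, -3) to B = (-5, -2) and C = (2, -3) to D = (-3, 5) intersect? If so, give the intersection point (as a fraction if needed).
Yes; intersection at (2, -3) (t = 0 on AB, s = 0 on CD)

Parametrize AB as A + t(B − A) = (2 + -7 t, -3 + 1 t) and CD as C + s(D − C) = (2 + -5 s, -3 + 8 s). Solve the linear system for (t, s). Determinant = 51 ≠ 0, so a unique intersection of the containing lines exists. Solution: t = 0, s = 0 — both in [0, 1], so the segments cross. Intersection point: (2, -3).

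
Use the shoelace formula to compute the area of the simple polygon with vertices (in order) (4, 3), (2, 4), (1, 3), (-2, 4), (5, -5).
Area = 47/2

Shoelace formula: Area = (1/2) |Σ_i (x_i · y_{i+1} − x_{i+1} · y_i)| (indices mod n). Compute each cross term:
  (4)(4) − (2)(3) = 10
  (2)(3) − (1)(4) = 2
  (1)(4) − (-2)(3) = 10
  (-2)(-5) − (5)(4) = -10
  (5)(3) − (4)(-5) = 35
Sum = 47, so (signed) Area = 47/2 = 47/2, |Area| = 47/2.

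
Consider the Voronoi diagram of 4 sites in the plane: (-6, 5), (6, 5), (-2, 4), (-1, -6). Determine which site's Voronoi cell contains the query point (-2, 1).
Nearest site = (-2, 4)

The Voronoi cell of site s contains exactly those query points closer to s than to any other site. Compute squared distances from q = (-2, 1) to each site:
  (-2 − -2)² + (4 − 1)² = 9
  (-6 − -2)² + (5 − 1)² = 32
  (-1 − -2)² + (-6 − 1)² = 50
  (6 − -2)² + (5 − 1)² = 80
Minimum is attained by (-2, 4), so q lies in its Voronoi cell.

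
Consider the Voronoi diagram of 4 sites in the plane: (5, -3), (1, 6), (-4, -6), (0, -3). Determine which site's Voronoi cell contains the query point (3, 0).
Nearest site = (5, -3)

The Voronoi cell of site s contains exactly those query points closer to s than to any other site. Compute squared distances from q = (3, 0) to each site:
  (5 − 3)² + (-3 − 0)² = 13
  (0 − 3)² + (-3 − 0)² = 18
  (1 − 3)² + (6 − 0)² = 40
  (-4 − 3)² + (-6 − 0)² = 85
Minimum is attained by (5, -3), so q lies in its Voronoi cell.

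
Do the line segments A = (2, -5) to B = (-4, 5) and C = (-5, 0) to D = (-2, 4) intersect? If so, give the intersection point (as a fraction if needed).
Yes; intersection at (-25/9, 80/27) (t = 43/54 on AB, s = 20/27 on CD)

Parametrize AB as A + t(B − A) = (2 + -6 t, -5 + 10 t) and CD as C + s(D − C) = (-5 + 3 s, 0 + 4 s). Solve the linear system for (t, s). Determinant = 54 ≠ 0, so a unique intersection of the containing lines exists. Solution: t = 43/54, s = 20/27 — both in [0, 1], so the segments cross. Intersection point: (-25/9, 80/27).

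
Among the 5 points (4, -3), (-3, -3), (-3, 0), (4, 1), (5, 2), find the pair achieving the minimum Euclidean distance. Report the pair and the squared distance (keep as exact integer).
Pair = ((4, 1), (5, 2)); squared distance = 2

Compute all C(5, 2) = 10 pairwise squared distances (x_i − x_j)² + (y_i − y_j)². The minimum is 2, attained by the pair ((4, 1), (5, 2)).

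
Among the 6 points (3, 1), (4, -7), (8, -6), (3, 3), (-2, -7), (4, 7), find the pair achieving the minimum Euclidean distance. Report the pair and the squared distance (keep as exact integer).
Pair = ((3, 1), (3, 3)); squared distance = 4

Compute all C(6, 2) = 15 pairwise squared distances (x_i − x_j)² + (y_i − y_j)². The minimum is 4, attained by the pair ((3, 1), (3, 3)).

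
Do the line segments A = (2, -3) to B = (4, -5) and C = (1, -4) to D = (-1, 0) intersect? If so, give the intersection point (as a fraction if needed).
No (intersection of containing lines falls outside at least one segment)

Parametrize and solve: t = -3/2, s = 1. At least one of these is outside [0, 1], so the segments do not intersect.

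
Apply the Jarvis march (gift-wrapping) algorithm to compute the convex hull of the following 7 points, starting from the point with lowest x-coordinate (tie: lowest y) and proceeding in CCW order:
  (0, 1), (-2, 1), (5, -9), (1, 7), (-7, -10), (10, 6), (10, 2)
Hull (CCW) = [(-7, -10), (5, -9), (10, 2), (10, 6), (1, 7), (-2, 1)]

Jarvis march: at each step, from the current hull vertex p, select the next vertex q as the point such that every other point lies strictly to the left of (or on) the directed line p → q. (Equivalently: for every other point r, the cross product (q − p) × (r − p) ≥ 0.)
Starting point (lowest x, tie lowest y): (-7, -10). Wrap until returning to start. Resulting hull: (-7, -10), (5, -9), (10, 2), (10, 6), (1, 7), (-2, 1).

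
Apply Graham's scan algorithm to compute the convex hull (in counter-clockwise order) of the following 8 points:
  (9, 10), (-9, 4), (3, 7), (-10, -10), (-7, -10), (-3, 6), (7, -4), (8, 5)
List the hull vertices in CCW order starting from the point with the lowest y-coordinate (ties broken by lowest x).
Hull (CCW) = [(-10, -10), (-7, -10), (7, -4), (9, 10), (-9, 4)]

Graham scan procedure:
  1. Find the pivot p₀ = point with lowest y (tie → lowest x): (-10, -10).
  2. Sort the remaining points by polar angle around p₀.
  3. Walk through sorted points, maintaining a stack; pop the top while the last three entries make a non-left turn (cross product ≤ 0).
  4. Final stack is the convex hull in CCW order: (-10, -10), (-7, -10), (7, -4), (9, 10), (-9, 4).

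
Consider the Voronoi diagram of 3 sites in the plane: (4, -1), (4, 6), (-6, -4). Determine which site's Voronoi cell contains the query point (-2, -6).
Nearest site = (-6, -4)

The Voronoi cell of site s contains exactly those query points closer to s than to any other site. Compute squared distances from q = (-2, -6) to each site:
  (-6 − -2)² + (-4 − -6)² = 20
  (4 − -2)² + (-1 − -6)² = 61
  (4 − -2)² + (6 − -6)² = 180
Minimum is attained by (-6, -4), so q lies in its Voronoi cell.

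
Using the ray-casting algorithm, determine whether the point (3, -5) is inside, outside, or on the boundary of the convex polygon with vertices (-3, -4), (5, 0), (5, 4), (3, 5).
The point (3, -5) lies strictly outside the polygon

Cast a horizontal ray to the right from the query point and count how many polygon edges it crosses (each edge strictly once or zero times, handled with the usual half-open convention). 
Parity of crossings → even ⇒ outside.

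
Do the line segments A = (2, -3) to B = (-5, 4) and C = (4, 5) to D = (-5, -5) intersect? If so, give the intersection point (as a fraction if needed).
Yes; intersection at (-14/19, -5/19) (t = 52/133 on AB, s = 10/19 on CD)

Parametrize AB as A + t(B − A) = (2 + -7 t, -3 + 7 t) and CD as C + s(D − C) = (4 + -9 s, 5 + -10 s). Solve the linear system for (t, s). Determinant = -133 ≠ 0, so a unique intersection of the containing lines exists. Solution: t = 52/133, s = 10/19 — both in [0, 1], so the segments cross. Intersection point: (-14/19, -5/19).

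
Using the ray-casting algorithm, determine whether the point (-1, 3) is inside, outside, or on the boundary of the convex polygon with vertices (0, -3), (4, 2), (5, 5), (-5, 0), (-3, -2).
The point (-1, 3) lies strictly outside the polygon

Cast a horizontal ray to the right from the query point and count how many polygon edges it crosses (each edge strictly once or zero times, handled with the usual half-open convention). 
Parity of crossings → even ⇒ outside.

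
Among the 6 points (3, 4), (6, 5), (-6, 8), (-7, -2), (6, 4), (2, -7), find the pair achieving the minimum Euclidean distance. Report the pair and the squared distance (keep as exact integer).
Pair = ((6, 5), (6, 4)); squared distance = 1

Compute all C(6, 2) = 15 pairwise squared distances (x_i − x_j)² + (y_i − y_j)². The minimum is 1, attained by the pair ((6, 5), (6, 4)).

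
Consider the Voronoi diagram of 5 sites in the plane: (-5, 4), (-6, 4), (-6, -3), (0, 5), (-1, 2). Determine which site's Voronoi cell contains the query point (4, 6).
Nearest site = (0, 5)

The Voronoi cell of site s contains exactly those query points closer to s than to any other site. Compute squared distances from q = (4, 6) to each site:
  (0 − 4)² + (5 − 6)² = 17
  (-1 − 4)² + (2 − 6)² = 41
  (-5 − 4)² + (4 − 6)² = 85
  (-6 − 4)² + (4 − 6)² = 104
  (-6 − 4)² + (-3 − 6)² = 181
Minimum is attained by (0, 5), so q lies in its Voronoi cell.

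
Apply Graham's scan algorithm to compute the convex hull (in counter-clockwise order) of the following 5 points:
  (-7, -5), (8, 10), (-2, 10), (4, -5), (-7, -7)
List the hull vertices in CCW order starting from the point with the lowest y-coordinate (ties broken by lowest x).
Hull (CCW) = [(-7, -7), (4, -5), (8, 10), (-2, 10), (-7, -5)]

Graham scan procedure:
  1. Find the pivot p₀ = point with lowest y (tie → lowest x): (-7, -7).
  2. Sort the remaining points by polar angle around p₀.
  3. Walk through sorted points, maintaining a stack; pop the top while the last three entries make a non-left turn (cross product ≤ 0).
  4. Final stack is the convex hull in CCW order: (-7, -7), (4, -5), (8, 10), (-2, 10), (-7, -5).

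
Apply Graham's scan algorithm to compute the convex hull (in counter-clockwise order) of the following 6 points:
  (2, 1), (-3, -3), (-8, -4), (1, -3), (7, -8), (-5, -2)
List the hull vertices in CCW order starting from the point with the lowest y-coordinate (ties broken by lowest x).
Hull (CCW) = [(7, -8), (2, 1), (-5, -2), (-8, -4)]

Graham scan procedure:
  1. Find the pivot p₀ = point with lowest y (tie → lowest x): (7, -8).
  2. Sort the remaining points by polar angle around p₀.
  3. Walk through sorted points, maintaining a stack; pop the top while the last three entries make a non-left turn (cross product ≤ 0).
  4. Final stack is the convex hull in CCW order: (7, -8), (2, 1), (-5, -2), (-8, -4).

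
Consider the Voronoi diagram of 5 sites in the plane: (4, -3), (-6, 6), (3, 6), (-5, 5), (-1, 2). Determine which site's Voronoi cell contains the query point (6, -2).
Nearest site = (4, -3)

The Voronoi cell of site s contains exactly those query points closer to s than to any other site. Compute squared distances from q = (6, -2) to each site:
  (4 − 6)² + (-3 − -2)² = 5
  (-1 − 6)² + (2 − -2)² = 65
  (3 − 6)² + (6 − -2)² = 73
  (-5 − 6)² + (5 − -2)² = 170
  (-6 − 6)² + (6 − -2)² = 208
Minimum is attained by (4, -3), so q lies in its Voronoi cell.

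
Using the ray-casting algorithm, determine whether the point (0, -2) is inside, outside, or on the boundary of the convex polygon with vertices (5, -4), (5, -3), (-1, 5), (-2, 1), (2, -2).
The point (0, -2) lies strictly outside the polygon

Cast a horizontal ray to the right from the query point and count how many polygon edges it crosses (each edge strictly once or zero times, handled with the usual half-open convention). 
Parity of crossings → even ⇒ outside.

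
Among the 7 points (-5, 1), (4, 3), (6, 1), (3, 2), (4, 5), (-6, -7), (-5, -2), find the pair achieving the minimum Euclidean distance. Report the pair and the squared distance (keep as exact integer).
Pair = ((4, 3), (3, 2)); squared distance = 2

Compute all C(7, 2) = 21 pairwise squared distances (x_i − x_j)² + (y_i − y_j)². The minimum is 2, attained by the pair ((4, 3), (3, 2)).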